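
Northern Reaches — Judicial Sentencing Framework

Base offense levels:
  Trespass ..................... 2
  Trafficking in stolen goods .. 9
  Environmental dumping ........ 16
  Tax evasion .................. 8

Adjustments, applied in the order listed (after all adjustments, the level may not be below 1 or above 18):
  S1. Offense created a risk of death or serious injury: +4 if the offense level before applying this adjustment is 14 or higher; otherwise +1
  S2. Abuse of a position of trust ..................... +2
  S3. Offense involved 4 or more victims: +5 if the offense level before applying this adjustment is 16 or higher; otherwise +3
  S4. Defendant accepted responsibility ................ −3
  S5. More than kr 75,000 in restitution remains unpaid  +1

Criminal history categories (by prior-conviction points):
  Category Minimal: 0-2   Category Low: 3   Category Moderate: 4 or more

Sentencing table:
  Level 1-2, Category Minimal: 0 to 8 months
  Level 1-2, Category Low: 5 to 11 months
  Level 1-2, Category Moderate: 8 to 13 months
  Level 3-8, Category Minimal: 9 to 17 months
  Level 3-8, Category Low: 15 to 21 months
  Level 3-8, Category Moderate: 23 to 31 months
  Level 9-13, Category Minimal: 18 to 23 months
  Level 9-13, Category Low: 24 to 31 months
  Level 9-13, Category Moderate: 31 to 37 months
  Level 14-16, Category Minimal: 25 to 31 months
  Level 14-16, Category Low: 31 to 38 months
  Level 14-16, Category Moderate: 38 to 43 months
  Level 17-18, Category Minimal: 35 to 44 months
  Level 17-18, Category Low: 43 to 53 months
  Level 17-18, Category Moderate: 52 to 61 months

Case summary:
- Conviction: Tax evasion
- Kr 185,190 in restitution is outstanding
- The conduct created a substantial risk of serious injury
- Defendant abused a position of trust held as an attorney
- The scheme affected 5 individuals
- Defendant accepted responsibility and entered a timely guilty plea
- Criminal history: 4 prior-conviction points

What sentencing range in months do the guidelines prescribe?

Base offense level for tax evasion: 8.
S1 applies (level before this adjustment is 8 < 14, so +1): 8 + 1 = 9.
S2 applies: 9 + 2 = 11.
S3 applies (level before this adjustment is 11 < 16, so +3): 11 + 3 = 14.
S4 applies: 14 − 3 = 11.
S5 applies: 11 + 1 = 12.
Final offense level: 12.
Criminal history: 4 prior points → Category Moderate (4+).
Level 12 falls in the 9-13 band.
Grid: Level 9-13 × Category Moderate = 31-37 months.

31-37 months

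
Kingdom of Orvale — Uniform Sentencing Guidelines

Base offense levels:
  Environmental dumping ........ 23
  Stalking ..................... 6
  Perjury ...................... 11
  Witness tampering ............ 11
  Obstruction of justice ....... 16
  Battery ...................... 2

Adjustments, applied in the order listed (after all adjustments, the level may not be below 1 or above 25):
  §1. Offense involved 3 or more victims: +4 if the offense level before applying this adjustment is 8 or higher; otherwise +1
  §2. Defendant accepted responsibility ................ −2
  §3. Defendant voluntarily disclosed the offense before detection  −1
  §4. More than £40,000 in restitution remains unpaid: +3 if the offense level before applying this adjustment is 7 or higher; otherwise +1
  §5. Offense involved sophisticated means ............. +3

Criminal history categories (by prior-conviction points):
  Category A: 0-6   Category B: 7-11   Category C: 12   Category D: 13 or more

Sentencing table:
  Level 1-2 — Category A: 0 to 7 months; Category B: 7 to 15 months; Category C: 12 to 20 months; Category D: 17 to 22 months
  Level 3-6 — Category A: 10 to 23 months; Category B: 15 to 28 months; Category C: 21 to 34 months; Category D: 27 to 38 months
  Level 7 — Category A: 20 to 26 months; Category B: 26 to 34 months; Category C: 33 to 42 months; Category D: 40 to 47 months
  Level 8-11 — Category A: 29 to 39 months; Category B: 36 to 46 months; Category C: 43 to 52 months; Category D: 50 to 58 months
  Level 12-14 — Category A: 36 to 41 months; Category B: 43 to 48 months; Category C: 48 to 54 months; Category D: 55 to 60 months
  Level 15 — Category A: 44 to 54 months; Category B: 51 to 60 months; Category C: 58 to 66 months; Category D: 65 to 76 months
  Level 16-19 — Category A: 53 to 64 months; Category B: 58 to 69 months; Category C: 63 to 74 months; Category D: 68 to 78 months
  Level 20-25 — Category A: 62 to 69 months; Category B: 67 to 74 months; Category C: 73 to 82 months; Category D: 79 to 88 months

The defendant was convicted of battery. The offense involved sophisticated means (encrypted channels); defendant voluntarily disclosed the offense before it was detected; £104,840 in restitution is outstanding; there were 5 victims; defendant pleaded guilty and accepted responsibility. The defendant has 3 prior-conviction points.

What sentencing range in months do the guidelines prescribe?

10-23 months

Base offense level for battery: 2.
§1 applies (level before this adjustment is 2 < 8, so +1): 2 + 1 = 3.
§2 applies: 3 − 2 = 1.
§3 applies: 1 − 1 = 0.
§4 applies (level before this adjustment is 0 < 7, so +1): 0 + 1 = 1.
§5 applies: 1 + 3 = 4.
Final offense level: 4.
Criminal history: 3 prior points → Category A (0-6).
Level 4 falls in the 3-6 band.
Grid: Level 3-6 × Category A = 10-23 months.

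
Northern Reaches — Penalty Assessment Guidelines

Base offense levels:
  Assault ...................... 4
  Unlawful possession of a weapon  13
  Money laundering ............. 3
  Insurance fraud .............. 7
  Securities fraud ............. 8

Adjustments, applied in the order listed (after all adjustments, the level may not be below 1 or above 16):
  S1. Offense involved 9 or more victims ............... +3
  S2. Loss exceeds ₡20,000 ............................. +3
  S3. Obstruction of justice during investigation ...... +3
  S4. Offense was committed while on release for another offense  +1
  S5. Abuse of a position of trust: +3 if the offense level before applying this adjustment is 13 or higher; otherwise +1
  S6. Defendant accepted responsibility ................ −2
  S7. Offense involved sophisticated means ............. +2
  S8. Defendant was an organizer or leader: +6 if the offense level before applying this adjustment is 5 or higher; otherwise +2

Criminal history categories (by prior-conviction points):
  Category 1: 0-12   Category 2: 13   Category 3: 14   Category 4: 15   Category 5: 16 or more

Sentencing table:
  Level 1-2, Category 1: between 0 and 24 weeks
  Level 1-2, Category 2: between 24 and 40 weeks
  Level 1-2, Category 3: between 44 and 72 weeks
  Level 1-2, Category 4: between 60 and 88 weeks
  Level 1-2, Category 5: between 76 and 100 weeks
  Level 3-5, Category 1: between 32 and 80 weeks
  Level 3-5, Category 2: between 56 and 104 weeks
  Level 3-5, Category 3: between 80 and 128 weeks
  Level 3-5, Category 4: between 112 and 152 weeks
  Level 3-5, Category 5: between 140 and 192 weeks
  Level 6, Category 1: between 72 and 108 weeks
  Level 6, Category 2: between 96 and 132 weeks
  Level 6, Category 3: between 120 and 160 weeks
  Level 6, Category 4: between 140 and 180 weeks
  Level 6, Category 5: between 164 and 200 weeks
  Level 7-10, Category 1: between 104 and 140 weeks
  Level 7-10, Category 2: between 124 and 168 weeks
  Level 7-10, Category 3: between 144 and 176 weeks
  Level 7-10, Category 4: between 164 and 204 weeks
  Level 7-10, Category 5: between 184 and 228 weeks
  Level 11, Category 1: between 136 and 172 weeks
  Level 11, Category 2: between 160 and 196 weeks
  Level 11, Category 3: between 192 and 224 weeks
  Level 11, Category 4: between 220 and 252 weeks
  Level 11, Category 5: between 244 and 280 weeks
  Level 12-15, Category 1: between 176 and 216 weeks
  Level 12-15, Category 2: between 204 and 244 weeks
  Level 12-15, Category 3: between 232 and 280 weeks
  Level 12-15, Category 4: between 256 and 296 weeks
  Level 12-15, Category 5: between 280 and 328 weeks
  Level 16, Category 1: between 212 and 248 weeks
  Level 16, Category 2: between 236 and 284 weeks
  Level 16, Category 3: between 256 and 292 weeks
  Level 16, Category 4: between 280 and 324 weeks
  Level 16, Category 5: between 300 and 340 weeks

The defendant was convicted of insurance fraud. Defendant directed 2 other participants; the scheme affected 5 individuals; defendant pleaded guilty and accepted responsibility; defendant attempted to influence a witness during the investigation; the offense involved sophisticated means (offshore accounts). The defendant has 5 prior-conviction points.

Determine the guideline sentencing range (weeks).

212-248 weeks

Base offense level for insurance fraud: 7.
S3 applies: 7 + 3 = 10.
S5 does not apply.
S6 applies: 10 − 2 = 8.
S7 applies: 8 + 2 = 10.
S8 applies (level before this adjustment is 10 ≥ 5, so +6): 10 + 6 = 16.
Final offense level: 16.
Criminal history: 5 prior points → Category 1 (0-12).
Level 16 falls in the 16 band.
Grid: Level 16 × Category 1 = 212-248 weeks.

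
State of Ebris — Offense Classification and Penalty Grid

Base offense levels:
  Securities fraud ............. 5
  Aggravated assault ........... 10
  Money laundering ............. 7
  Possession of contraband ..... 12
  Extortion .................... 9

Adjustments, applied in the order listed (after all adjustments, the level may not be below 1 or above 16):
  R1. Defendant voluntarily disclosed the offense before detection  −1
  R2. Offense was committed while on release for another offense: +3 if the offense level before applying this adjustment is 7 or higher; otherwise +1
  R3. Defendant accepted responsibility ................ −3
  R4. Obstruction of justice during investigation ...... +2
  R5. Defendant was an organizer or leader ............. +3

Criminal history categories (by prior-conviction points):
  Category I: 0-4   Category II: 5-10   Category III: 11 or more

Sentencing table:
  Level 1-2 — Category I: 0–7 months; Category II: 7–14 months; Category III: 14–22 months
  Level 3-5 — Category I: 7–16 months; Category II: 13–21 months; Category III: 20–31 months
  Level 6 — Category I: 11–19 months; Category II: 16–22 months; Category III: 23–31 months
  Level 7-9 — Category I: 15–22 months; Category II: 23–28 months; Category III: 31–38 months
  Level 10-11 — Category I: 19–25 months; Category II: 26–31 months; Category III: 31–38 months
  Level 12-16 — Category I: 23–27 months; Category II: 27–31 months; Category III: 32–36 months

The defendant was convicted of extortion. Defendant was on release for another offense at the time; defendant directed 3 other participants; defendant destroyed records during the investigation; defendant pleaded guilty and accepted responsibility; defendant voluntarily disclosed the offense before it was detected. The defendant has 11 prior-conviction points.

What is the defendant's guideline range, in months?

Base offense level for extortion: 9.
R1 applies: 9 − 1 = 8.
R2 applies (level before this adjustment is 8 ≥ 7, so +3): 8 + 3 = 11.
R3 applies: 11 − 3 = 8.
R4 applies: 8 + 2 = 10.
R5 applies: 10 + 3 = 13.
Final offense level: 13.
Criminal history: 11 prior points → Category III (11+).
Level 13 falls in the 12-16 band.
Grid: Level 12-16 × Category III = 32-36 months.

32-36 months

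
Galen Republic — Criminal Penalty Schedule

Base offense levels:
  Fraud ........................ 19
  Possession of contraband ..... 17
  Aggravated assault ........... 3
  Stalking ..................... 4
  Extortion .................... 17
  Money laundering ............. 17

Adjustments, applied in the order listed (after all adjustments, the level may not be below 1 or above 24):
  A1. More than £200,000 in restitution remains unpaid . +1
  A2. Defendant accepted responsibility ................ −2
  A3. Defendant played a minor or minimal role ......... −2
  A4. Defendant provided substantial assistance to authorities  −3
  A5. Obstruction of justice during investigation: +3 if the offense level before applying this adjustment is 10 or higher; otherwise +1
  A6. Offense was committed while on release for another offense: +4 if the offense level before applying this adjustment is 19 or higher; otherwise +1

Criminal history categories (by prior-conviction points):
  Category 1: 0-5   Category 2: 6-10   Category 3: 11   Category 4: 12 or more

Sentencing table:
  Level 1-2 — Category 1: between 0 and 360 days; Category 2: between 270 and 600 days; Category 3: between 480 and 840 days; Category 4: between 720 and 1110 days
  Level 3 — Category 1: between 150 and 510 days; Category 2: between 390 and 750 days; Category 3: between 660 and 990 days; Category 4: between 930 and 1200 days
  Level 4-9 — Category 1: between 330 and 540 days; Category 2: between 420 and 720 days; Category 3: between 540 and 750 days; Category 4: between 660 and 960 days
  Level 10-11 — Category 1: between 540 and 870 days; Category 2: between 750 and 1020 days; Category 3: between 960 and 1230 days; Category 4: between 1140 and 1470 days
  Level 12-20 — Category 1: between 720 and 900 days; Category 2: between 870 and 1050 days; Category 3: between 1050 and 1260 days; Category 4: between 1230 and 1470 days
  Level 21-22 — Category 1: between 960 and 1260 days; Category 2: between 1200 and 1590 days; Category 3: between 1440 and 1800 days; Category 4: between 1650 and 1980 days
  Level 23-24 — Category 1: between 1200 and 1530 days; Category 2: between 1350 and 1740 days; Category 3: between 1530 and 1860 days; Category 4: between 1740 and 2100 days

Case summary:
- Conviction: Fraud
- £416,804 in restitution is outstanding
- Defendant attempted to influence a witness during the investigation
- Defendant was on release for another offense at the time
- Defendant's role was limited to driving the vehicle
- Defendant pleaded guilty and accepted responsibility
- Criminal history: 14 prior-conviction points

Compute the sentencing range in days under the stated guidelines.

Base offense level for fraud: 19.
A1 applies: 19 + 1 = 20.
A2 applies: 20 − 2 = 18.
A3 applies: 18 − 2 = 16.
A5 applies (level before this adjustment is 16 ≥ 10, so +3): 16 + 3 = 19.
A6 applies (level before this adjustment is 19 ≥ 19, so +4): 19 + 4 = 23.
Final offense level: 23.
Criminal history: 14 prior points → Category 4 (12+).
Level 23 falls in the 23-24 band.
Grid: Level 23-24 × Category 4 = 1740-2100 days.

1740-2100 days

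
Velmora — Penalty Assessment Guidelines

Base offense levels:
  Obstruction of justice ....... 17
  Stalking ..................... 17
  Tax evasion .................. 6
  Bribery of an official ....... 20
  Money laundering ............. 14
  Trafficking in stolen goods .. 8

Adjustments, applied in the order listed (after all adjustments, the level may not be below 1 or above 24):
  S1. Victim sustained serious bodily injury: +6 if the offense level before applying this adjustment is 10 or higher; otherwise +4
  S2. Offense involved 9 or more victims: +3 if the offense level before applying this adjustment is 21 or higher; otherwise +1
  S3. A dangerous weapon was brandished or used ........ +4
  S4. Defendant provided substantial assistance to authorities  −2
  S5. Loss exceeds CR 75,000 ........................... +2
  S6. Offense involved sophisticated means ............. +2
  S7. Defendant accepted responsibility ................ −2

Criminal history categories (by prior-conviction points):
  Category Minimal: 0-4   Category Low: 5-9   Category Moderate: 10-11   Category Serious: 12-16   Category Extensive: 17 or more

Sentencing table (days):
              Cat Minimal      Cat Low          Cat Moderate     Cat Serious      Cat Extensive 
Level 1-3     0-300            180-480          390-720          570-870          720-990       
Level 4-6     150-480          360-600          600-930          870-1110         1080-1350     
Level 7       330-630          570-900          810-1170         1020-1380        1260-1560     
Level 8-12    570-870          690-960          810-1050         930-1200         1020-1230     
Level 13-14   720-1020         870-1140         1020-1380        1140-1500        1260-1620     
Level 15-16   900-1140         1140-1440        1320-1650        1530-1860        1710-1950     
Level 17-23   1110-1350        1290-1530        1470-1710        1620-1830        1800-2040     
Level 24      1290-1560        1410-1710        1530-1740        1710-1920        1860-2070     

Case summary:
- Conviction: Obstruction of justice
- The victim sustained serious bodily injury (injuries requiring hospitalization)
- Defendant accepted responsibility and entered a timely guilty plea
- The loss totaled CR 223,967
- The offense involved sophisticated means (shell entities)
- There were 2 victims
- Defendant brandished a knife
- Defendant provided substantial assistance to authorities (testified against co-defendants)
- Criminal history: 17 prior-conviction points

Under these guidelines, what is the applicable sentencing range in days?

1860-2070 days

Base offense level for obstruction of justice: 17.
S1 applies (level before this adjustment is 17 ≥ 10, so +6): 17 + 6 = 23.
S3 applies: 23 + 4 = 27.
S4 applies: 27 − 2 = 25.
S5 applies: 25 + 2 = 27.
S6 applies: 27 + 2 = 29.
S7 applies: 29 − 2 = 27.
Level 27 exceeds the maximum of 24; capped at 24.
Final offense level: 24.
Criminal history: 17 prior points → Category Extensive (17+).
Level 24 falls in the 24 band.
Grid: Level 24 × Category Extensive = 1860-2070 days.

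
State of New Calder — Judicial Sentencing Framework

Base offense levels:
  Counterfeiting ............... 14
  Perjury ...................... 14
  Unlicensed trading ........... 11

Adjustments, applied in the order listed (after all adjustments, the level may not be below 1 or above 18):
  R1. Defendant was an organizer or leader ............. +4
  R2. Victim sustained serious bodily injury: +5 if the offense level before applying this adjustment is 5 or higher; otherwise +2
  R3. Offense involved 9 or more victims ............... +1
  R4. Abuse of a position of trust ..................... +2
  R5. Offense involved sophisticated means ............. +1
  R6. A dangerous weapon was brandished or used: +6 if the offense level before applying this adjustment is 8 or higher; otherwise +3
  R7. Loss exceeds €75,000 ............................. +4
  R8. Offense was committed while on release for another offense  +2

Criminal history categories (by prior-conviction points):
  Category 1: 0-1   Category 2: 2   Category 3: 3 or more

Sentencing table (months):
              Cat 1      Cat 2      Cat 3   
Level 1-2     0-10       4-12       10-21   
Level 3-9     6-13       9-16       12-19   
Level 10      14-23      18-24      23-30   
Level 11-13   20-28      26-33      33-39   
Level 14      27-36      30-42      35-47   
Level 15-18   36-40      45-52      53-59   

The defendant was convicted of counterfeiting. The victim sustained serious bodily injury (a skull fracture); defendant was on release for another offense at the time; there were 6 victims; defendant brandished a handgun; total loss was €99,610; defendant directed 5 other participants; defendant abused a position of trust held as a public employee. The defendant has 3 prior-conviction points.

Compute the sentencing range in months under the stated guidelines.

53-59 months

Base offense level for counterfeiting: 14.
R1 applies: 14 + 4 = 18.
R2 applies (level before this adjustment is 18 ≥ 5, so +5): 18 + 5 = 23.
R3 does not apply.
R4 applies: 23 + 2 = 25.
R5 does not apply.
R6 applies (level before this adjustment is 25 ≥ 8, so +6): 25 + 6 = 31.
R7 applies: 31 + 4 = 35.
R8 applies: 35 + 2 = 37.
Level 37 exceeds the maximum of 18; capped at 18.
Final offense level: 18.
Criminal history: 3 prior points → Category 3 (3+).
Level 18 falls in the 15-18 band.
Grid: Level 15-18 × Category 3 = 53-59 months.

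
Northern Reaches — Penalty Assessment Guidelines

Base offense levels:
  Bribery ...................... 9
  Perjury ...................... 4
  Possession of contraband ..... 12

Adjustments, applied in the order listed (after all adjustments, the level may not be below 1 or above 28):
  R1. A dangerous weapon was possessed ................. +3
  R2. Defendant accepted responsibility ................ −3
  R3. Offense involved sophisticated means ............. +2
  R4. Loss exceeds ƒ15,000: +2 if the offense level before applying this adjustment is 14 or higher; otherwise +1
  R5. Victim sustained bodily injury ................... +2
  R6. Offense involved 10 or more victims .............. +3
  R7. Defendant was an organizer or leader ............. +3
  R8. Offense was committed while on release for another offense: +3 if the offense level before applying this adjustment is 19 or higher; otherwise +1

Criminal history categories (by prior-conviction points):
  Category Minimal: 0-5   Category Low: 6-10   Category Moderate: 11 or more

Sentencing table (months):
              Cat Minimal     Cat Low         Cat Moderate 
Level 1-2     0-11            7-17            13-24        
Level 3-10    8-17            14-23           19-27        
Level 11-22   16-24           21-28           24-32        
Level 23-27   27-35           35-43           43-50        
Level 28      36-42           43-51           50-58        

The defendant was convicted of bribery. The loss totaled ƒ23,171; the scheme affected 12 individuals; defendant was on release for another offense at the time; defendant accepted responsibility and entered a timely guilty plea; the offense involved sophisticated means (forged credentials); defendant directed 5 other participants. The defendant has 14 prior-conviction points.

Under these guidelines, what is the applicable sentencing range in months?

24-32 months

Base offense level for bribery: 9.
R2 applies: 9 − 3 = 6.
R3 applies: 6 + 2 = 8.
R4 applies (level before this adjustment is 8 < 14, so +1): 8 + 1 = 9.
R5 does not apply.
R6 applies: 9 + 3 = 12.
R7 applies: 12 + 3 = 15.
R8 applies (level before this adjustment is 15 < 19, so +1): 15 + 1 = 16.
Final offense level: 16.
Criminal history: 14 prior points → Category Moderate (11+).
Level 16 falls in the 11-22 band.
Grid: Level 11-22 × Category Moderate = 24-32 months.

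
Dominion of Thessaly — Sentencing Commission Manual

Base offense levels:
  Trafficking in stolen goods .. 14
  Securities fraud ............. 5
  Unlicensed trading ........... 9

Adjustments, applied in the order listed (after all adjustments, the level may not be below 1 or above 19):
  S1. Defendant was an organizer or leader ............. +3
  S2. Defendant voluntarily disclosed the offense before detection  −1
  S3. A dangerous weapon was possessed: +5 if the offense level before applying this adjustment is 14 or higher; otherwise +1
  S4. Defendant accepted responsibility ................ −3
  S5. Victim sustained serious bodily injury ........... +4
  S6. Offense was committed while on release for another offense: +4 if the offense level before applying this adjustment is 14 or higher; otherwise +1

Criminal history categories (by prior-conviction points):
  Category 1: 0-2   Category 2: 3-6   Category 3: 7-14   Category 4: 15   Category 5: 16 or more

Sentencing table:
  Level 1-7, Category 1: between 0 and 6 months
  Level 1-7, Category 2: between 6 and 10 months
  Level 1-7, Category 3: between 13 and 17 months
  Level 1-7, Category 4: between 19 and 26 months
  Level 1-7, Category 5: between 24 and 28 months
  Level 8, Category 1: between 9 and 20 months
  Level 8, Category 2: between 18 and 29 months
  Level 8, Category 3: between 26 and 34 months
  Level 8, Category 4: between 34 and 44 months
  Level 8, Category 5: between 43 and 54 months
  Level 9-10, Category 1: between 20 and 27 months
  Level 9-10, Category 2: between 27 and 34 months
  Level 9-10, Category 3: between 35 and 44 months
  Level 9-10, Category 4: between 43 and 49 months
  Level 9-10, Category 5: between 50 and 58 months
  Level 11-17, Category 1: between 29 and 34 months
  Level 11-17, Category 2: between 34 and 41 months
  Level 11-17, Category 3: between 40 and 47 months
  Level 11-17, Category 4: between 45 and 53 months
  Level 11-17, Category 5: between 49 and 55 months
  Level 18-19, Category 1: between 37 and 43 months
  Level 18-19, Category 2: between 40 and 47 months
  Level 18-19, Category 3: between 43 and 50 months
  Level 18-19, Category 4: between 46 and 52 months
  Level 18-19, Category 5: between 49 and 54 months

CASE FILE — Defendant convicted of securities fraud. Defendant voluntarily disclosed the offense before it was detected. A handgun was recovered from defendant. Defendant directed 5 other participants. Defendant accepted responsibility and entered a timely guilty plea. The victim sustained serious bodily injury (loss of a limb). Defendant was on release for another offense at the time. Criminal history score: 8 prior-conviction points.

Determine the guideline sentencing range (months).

Base offense level for securities fraud: 5.
S1 applies: 5 + 3 = 8.
S2 applies: 8 − 1 = 7.
S3 applies (level before this adjustment is 7 < 14, so +1): 7 + 1 = 8.
S4 applies: 8 − 3 = 5.
S5 applies: 5 + 4 = 9.
S6 applies (level before this adjustment is 9 < 14, so +1): 9 + 1 = 10.
Final offense level: 10.
Criminal history: 8 prior points → Category 3 (7-14).
Level 10 falls in the 9-10 band.
Grid: Level 9-10 × Category 3 = 35-44 months.

35-44 months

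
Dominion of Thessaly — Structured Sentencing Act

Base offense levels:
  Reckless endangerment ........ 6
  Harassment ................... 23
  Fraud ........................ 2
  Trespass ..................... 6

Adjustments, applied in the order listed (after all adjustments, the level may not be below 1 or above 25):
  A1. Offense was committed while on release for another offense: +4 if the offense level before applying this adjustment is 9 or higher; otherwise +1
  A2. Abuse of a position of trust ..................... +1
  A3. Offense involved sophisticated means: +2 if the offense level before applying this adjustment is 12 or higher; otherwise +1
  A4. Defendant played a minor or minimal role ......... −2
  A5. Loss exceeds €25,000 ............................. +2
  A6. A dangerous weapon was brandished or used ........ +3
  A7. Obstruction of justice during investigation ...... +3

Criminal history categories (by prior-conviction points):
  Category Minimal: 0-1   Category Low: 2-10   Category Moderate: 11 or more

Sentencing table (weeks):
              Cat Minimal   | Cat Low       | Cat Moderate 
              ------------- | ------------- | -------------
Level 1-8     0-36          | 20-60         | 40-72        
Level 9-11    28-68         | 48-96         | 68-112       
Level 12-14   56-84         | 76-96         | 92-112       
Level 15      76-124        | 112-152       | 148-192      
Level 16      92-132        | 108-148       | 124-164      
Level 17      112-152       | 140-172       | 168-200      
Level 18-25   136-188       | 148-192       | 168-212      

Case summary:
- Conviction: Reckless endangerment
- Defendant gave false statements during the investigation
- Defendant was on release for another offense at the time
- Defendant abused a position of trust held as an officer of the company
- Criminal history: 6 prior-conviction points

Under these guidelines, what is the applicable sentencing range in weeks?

48-96 weeks

Base offense level for reckless endangerment: 6.
A1 applies (level before this adjustment is 6 < 9, so +1): 6 + 1 = 7.
A2 applies: 7 + 1 = 8.
A3 does not apply.
A5 does not apply.
A7 applies: 8 + 3 = 11.
Final offense level: 11.
Criminal history: 6 prior points → Category Low (2-10).
Level 11 falls in the 9-11 band.
Grid: Level 9-11 × Category Low = 48-96 weeks.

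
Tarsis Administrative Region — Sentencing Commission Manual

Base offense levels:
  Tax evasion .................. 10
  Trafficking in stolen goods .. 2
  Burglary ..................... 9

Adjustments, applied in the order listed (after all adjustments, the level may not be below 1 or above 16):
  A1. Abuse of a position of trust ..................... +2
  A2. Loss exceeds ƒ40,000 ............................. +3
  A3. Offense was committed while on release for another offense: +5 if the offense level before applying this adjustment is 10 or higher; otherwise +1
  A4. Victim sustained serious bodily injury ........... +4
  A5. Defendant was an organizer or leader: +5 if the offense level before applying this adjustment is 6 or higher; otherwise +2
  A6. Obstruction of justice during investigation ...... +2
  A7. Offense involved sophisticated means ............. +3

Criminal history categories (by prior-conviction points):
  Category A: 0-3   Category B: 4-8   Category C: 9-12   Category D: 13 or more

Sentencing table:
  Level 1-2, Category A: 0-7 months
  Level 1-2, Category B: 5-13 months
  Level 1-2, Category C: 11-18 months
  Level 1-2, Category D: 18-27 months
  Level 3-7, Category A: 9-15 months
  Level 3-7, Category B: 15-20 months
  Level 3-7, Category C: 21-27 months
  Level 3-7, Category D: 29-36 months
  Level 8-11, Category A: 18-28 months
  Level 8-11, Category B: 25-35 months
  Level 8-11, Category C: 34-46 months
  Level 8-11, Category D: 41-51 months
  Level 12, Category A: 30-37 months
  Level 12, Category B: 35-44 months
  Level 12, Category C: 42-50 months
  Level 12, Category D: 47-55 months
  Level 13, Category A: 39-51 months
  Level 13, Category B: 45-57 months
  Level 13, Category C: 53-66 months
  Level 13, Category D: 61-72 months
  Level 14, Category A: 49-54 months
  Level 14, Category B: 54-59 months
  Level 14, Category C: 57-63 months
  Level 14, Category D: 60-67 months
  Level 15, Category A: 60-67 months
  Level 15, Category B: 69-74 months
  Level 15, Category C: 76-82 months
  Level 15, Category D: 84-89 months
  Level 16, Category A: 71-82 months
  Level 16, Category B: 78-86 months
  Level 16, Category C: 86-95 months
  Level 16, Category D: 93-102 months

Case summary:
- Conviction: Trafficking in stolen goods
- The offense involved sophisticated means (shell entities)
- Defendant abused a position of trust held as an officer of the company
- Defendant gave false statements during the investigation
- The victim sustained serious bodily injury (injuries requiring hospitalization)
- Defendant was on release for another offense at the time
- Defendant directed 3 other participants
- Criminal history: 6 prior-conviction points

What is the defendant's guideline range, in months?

78-86 months

Base offense level for trafficking in stolen goods: 2.
A1 applies: 2 + 2 = 4.
A2 does not apply.
A3 applies (level before this adjustment is 4 < 10, so +1): 4 + 1 = 5.
A4 applies: 5 + 4 = 9.
A5 applies (level before this adjustment is 9 ≥ 6, so +5): 9 + 5 = 14.
A6 applies: 14 + 2 = 16.
A7 applies: 16 + 3 = 19.
Level 19 exceeds the maximum of 16; capped at 16.
Final offense level: 16.
Criminal history: 6 prior points → Category B (4-8).
Level 16 falls in the 16 band.
Grid: Level 16 × Category B = 78-86 months.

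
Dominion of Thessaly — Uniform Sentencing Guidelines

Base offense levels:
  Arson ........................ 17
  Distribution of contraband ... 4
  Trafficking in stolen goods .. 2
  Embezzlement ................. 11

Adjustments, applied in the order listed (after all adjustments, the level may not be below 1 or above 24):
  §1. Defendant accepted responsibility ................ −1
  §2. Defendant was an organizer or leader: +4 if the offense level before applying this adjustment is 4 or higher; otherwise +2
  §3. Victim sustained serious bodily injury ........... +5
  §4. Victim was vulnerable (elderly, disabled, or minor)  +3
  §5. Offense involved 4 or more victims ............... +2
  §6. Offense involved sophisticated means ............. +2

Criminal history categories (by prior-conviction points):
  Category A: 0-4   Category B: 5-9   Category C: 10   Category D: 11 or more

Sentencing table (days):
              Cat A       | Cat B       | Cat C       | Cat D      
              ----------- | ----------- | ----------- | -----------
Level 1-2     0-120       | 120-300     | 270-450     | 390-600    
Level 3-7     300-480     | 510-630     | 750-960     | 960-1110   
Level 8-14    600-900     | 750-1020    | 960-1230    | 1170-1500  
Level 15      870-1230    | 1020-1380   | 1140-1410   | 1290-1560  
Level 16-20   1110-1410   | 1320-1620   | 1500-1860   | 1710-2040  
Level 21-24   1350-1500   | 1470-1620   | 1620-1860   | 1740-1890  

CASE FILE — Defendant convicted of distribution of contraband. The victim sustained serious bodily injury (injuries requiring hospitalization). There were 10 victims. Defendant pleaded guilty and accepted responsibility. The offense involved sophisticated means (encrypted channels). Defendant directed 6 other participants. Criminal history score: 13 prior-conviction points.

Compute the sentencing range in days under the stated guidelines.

Base offense level for distribution of contraband: 4.
§1 applies: 4 − 1 = 3.
§2 applies (level before this adjustment is 3 < 4, so +2): 3 + 2 = 5.
§3 applies: 5 + 5 = 10.
§4 does not apply.
§5 applies: 10 + 2 = 12.
§6 applies: 12 + 2 = 14.
Final offense level: 14.
Criminal history: 13 prior points → Category D (11+).
Level 14 falls in the 8-14 band.
Grid: Level 8-14 × Category D = 1170-1500 days.

1170-1500 days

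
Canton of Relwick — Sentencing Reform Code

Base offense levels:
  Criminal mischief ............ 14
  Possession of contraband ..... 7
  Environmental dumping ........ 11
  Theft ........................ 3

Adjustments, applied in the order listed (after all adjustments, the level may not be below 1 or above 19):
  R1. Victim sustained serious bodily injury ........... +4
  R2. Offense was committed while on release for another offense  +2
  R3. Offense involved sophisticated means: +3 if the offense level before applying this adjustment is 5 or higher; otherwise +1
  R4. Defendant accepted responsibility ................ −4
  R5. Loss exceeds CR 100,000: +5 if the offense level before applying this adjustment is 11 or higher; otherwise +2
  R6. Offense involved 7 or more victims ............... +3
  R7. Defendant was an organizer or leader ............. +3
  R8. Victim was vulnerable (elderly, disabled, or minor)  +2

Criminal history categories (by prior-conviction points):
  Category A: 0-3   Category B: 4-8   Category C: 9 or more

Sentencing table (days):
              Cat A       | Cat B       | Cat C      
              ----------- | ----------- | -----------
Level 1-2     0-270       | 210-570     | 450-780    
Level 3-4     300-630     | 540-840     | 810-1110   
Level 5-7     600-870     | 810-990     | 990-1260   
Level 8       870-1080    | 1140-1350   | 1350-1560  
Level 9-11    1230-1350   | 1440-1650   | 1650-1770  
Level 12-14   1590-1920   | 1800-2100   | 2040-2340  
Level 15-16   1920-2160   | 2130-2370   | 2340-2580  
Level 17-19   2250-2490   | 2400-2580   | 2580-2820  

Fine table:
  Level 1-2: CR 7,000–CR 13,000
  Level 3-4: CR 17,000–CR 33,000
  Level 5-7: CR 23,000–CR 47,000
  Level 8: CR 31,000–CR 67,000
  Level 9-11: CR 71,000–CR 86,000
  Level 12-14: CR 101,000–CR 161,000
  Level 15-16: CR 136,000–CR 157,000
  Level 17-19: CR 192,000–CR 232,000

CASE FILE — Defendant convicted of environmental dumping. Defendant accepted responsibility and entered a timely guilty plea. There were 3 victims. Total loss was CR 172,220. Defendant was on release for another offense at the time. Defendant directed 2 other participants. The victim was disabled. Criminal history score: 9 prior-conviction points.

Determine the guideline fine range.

Base offense level for environmental dumping: 11.
R2 applies: 11 + 2 = 13.
R4 applies: 13 − 4 = 9.
R5 applies (level before this adjustment is 9 < 11, so +2): 9 + 2 = 11.
R6 does not apply.
R7 applies: 11 + 3 = 14.
R8 applies: 14 + 2 = 16.
Final offense level: 16.
Level 16 falls in the 15-16 band.
Fine table: Level 15-16 → CR 136,000–CR 157,000.

CR 136,000–CR 157,000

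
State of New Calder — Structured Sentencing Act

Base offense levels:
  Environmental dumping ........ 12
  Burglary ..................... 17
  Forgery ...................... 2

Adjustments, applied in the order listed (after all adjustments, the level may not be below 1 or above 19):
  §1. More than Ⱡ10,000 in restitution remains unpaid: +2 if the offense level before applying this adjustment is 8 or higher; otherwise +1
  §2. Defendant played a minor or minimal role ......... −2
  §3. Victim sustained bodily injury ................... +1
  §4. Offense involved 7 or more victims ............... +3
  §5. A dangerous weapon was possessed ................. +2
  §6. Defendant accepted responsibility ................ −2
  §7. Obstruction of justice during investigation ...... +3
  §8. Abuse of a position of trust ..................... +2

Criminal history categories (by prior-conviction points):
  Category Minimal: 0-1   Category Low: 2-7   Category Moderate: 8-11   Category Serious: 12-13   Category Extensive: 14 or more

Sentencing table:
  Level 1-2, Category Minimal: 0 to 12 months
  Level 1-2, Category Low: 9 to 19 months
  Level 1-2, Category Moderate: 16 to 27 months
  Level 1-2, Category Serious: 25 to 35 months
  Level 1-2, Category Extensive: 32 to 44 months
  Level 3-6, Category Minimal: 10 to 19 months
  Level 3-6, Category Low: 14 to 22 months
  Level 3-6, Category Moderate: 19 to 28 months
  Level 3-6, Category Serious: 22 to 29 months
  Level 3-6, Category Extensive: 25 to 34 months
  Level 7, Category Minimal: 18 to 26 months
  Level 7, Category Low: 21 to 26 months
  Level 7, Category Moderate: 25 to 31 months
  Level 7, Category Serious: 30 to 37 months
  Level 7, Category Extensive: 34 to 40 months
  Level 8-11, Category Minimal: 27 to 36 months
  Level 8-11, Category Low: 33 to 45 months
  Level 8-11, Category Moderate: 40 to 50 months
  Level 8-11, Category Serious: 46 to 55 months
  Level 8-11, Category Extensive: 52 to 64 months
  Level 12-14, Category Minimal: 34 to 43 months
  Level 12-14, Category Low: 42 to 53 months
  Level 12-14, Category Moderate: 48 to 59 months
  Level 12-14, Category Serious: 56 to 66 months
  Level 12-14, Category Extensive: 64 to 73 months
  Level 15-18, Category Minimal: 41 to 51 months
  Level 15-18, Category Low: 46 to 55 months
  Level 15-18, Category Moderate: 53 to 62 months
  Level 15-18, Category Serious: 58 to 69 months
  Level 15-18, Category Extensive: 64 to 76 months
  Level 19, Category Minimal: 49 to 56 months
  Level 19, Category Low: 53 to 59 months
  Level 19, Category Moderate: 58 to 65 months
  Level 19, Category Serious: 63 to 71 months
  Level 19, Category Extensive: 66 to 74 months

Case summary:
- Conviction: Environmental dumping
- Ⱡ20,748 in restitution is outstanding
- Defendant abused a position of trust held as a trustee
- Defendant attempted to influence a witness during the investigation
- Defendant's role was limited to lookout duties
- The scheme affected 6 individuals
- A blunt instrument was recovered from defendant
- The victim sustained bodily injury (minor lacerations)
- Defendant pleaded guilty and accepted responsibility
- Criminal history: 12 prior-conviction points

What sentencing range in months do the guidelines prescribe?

Base offense level for environmental dumping: 12.
§1 applies (level before this adjustment is 12 ≥ 8, so +2): 12 + 2 = 14.
§2 applies: 14 − 2 = 12.
§3 applies: 12 + 1 = 13.
§4 does not apply.
§5 applies: 13 + 2 = 15.
§6 applies: 15 − 2 = 13.
§7 applies: 13 + 3 = 16.
§8 applies: 16 + 2 = 18.
Final offense level: 18.
Criminal history: 12 prior points → Category Serious (12-13).
Level 18 falls in the 15-18 band.
Grid: Level 15-18 × Category Serious = 58-69 months.

58-69 months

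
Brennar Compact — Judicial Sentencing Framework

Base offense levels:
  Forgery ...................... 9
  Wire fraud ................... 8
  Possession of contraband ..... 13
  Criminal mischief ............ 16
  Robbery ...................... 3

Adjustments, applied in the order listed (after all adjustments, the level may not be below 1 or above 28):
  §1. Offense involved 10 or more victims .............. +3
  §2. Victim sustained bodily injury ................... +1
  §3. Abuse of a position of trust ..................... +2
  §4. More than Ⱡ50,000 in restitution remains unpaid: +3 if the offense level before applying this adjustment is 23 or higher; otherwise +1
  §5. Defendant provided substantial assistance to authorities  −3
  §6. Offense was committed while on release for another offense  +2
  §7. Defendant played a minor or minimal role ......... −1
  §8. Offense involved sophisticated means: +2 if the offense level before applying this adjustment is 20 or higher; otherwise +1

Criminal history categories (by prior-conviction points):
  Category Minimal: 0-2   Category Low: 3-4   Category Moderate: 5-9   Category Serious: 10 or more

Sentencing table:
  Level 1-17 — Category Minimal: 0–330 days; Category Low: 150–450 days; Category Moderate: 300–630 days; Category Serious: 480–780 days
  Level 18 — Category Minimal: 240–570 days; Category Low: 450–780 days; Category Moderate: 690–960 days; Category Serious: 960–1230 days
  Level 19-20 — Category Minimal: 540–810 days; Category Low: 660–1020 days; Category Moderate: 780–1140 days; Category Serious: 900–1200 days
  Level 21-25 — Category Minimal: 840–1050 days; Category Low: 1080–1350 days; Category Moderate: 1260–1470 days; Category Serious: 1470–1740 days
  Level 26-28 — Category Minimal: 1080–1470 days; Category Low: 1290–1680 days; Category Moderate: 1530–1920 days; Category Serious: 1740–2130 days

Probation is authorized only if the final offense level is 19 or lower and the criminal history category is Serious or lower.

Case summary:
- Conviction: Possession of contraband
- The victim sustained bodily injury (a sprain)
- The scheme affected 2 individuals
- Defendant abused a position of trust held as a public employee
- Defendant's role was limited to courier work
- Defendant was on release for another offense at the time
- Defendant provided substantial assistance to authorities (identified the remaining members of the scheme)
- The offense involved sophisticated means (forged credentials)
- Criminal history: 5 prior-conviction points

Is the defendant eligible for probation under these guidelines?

Yes

Base offense level for possession of contraband: 13.
§2 applies: 13 + 1 = 14.
§3 applies: 14 + 2 = 16.
§5 applies: 16 − 3 = 13.
§6 applies: 13 + 2 = 15.
§7 applies: 15 − 1 = 14.
§8 applies (level before this adjustment is 14 < 20, so +1): 14 + 1 = 15.
Final offense level: 15.
Criminal history: 5 prior points → Category Moderate (5-9).
Level 15 falls in the 1-17 band.
Grid: Level 1-17 × Category Moderate = 300-630 days.
Probation check: level 15 ≤ 19 and category Moderate ≤ Serious → eligible.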